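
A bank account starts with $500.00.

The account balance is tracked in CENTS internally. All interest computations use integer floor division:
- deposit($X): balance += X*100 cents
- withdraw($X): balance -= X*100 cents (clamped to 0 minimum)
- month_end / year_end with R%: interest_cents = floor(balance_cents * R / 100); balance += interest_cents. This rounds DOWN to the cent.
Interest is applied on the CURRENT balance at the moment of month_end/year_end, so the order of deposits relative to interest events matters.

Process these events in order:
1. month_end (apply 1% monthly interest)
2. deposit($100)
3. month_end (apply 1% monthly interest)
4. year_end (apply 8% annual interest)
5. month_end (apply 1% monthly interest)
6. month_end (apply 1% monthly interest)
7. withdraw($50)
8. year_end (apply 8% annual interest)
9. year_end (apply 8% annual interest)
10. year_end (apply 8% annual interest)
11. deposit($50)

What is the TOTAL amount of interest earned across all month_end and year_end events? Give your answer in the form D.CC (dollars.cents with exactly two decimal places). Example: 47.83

After 1 (month_end (apply 1% monthly interest)): balance=$505.00 total_interest=$5.00
After 2 (deposit($100)): balance=$605.00 total_interest=$5.00
After 3 (month_end (apply 1% monthly interest)): balance=$611.05 total_interest=$11.05
After 4 (year_end (apply 8% annual interest)): balance=$659.93 total_interest=$59.93
After 5 (month_end (apply 1% monthly interest)): balance=$666.52 total_interest=$66.52
After 6 (month_end (apply 1% monthly interest)): balance=$673.18 total_interest=$73.18
After 7 (withdraw($50)): balance=$623.18 total_interest=$73.18
After 8 (year_end (apply 8% annual interest)): balance=$673.03 total_interest=$123.03
After 9 (year_end (apply 8% annual interest)): balance=$726.87 total_interest=$176.87
After 10 (year_end (apply 8% annual interest)): balance=$785.01 total_interest=$235.01
After 11 (deposit($50)): balance=$835.01 total_interest=$235.01

Answer: 235.01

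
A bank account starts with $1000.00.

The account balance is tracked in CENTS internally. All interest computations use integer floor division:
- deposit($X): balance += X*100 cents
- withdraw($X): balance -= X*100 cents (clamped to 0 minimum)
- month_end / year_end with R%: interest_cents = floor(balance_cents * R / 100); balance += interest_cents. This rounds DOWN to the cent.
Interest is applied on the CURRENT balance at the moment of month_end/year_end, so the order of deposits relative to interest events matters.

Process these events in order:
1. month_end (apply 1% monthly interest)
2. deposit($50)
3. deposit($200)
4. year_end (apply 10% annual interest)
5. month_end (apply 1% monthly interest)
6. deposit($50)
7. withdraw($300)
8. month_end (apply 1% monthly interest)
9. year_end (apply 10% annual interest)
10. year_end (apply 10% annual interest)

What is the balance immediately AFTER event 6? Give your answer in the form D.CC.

After 1 (month_end (apply 1% monthly interest)): balance=$1010.00 total_interest=$10.00
After 2 (deposit($50)): balance=$1060.00 total_interest=$10.00
After 3 (deposit($200)): balance=$1260.00 total_interest=$10.00
After 4 (year_end (apply 10% annual interest)): balance=$1386.00 total_interest=$136.00
After 5 (month_end (apply 1% monthly interest)): balance=$1399.86 total_interest=$149.86
After 6 (deposit($50)): balance=$1449.86 total_interest=$149.86

Answer: 1449.86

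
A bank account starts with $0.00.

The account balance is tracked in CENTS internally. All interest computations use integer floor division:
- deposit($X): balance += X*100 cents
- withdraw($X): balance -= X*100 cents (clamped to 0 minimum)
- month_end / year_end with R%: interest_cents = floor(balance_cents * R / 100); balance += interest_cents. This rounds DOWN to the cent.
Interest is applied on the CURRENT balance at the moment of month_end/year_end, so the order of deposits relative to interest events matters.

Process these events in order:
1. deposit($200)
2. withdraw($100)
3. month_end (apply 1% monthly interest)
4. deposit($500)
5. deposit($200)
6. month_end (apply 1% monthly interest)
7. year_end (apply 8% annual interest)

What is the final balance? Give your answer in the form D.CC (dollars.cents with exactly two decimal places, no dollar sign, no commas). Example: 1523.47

After 1 (deposit($200)): balance=$200.00 total_interest=$0.00
After 2 (withdraw($100)): balance=$100.00 total_interest=$0.00
After 3 (month_end (apply 1% monthly interest)): balance=$101.00 total_interest=$1.00
After 4 (deposit($500)): balance=$601.00 total_interest=$1.00
After 5 (deposit($200)): balance=$801.00 total_interest=$1.00
After 6 (month_end (apply 1% monthly interest)): balance=$809.01 total_interest=$9.01
After 7 (year_end (apply 8% annual interest)): balance=$873.73 total_interest=$73.73

Answer: 873.73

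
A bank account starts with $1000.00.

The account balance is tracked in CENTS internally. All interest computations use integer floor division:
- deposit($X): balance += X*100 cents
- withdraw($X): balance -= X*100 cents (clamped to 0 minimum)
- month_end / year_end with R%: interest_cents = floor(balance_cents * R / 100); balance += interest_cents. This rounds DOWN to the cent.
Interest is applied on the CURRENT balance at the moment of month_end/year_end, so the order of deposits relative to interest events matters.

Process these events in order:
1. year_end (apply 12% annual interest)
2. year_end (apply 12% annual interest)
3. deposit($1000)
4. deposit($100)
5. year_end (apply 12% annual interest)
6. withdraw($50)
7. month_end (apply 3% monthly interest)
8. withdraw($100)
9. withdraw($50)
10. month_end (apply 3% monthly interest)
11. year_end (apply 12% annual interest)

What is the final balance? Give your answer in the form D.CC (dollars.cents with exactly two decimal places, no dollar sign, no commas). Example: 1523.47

After 1 (year_end (apply 12% annual interest)): balance=$1120.00 total_interest=$120.00
After 2 (year_end (apply 12% annual interest)): balance=$1254.40 total_interest=$254.40
After 3 (deposit($1000)): balance=$2254.40 total_interest=$254.40
After 4 (deposit($100)): balance=$2354.40 total_interest=$254.40
After 5 (year_end (apply 12% annual interest)): balance=$2636.92 total_interest=$536.92
After 6 (withdraw($50)): balance=$2586.92 total_interest=$536.92
After 7 (month_end (apply 3% monthly interest)): balance=$2664.52 total_interest=$614.52
After 8 (withdraw($100)): balance=$2564.52 total_interest=$614.52
After 9 (withdraw($50)): balance=$2514.52 total_interest=$614.52
After 10 (month_end (apply 3% monthly interest)): balance=$2589.95 total_interest=$689.95
After 11 (year_end (apply 12% annual interest)): balance=$2900.74 total_interest=$1000.74

Answer: 2900.74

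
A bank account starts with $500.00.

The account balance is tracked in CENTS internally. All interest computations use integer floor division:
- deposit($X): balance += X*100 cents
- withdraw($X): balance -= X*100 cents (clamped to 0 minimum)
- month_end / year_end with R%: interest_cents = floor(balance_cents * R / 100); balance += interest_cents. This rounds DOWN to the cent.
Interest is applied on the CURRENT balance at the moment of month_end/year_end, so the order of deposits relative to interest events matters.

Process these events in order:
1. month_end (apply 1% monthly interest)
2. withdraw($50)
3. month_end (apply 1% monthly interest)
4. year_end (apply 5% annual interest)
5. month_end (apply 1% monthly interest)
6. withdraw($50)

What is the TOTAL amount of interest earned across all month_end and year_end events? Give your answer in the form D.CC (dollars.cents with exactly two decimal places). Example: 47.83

Answer: 37.34

Derivation:
After 1 (month_end (apply 1% monthly interest)): balance=$505.00 total_interest=$5.00
After 2 (withdraw($50)): balance=$455.00 total_interest=$5.00
After 3 (month_end (apply 1% monthly interest)): balance=$459.55 total_interest=$9.55
After 4 (year_end (apply 5% annual interest)): balance=$482.52 total_interest=$32.52
After 5 (month_end (apply 1% monthly interest)): balance=$487.34 total_interest=$37.34
After 6 (withdraw($50)): balance=$437.34 total_interest=$37.34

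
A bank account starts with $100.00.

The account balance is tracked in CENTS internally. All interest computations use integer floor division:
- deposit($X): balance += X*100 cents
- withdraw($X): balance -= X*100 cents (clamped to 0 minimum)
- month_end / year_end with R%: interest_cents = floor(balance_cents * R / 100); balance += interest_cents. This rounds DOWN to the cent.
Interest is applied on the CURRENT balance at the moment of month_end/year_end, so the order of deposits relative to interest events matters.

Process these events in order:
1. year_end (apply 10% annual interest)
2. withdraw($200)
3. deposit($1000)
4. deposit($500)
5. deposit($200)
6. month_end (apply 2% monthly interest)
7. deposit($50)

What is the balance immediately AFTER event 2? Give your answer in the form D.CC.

Answer: 0.00

Derivation:
After 1 (year_end (apply 10% annual interest)): balance=$110.00 total_interest=$10.00
After 2 (withdraw($200)): balance=$0.00 total_interest=$10.00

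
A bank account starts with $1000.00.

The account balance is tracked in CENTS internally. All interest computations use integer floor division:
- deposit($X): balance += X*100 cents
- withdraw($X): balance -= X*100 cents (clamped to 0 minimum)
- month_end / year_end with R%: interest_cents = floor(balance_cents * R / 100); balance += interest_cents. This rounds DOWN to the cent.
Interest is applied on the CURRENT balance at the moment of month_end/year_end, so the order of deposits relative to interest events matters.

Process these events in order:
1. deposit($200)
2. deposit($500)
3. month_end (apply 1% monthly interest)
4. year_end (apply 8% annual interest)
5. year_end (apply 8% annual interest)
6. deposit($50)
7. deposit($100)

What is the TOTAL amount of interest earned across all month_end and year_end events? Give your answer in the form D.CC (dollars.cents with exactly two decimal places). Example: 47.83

Answer: 302.70

Derivation:
After 1 (deposit($200)): balance=$1200.00 total_interest=$0.00
After 2 (deposit($500)): balance=$1700.00 total_interest=$0.00
After 3 (month_end (apply 1% monthly interest)): balance=$1717.00 total_interest=$17.00
After 4 (year_end (apply 8% annual interest)): balance=$1854.36 total_interest=$154.36
After 5 (year_end (apply 8% annual interest)): balance=$2002.70 total_interest=$302.70
After 6 (deposit($50)): balance=$2052.70 total_interest=$302.70
After 7 (deposit($100)): balance=$2152.70 total_interest=$302.70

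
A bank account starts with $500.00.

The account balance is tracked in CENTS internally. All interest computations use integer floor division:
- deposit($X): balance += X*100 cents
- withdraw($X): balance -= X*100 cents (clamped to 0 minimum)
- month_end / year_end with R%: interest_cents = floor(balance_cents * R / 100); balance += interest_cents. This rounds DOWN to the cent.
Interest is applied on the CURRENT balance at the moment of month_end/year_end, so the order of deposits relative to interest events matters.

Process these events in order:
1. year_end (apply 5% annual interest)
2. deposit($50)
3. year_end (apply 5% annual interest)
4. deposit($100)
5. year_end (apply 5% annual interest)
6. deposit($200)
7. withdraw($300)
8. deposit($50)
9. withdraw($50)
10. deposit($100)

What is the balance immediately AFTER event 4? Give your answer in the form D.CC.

After 1 (year_end (apply 5% annual interest)): balance=$525.00 total_interest=$25.00
After 2 (deposit($50)): balance=$575.00 total_interest=$25.00
After 3 (year_end (apply 5% annual interest)): balance=$603.75 total_interest=$53.75
After 4 (deposit($100)): balance=$703.75 total_interest=$53.75

Answer: 703.75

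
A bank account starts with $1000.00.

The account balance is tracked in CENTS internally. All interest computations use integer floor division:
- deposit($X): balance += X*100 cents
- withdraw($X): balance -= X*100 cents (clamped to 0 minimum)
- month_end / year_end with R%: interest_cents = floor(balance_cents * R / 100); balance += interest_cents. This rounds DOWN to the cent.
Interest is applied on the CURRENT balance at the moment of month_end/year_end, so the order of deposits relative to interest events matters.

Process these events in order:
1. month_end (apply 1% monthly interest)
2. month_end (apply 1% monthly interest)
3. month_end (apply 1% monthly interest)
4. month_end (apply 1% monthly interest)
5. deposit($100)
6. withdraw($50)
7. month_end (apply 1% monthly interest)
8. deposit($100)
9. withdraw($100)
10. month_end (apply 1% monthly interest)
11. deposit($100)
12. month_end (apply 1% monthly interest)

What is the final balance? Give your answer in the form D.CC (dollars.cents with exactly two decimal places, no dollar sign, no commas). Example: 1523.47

After 1 (month_end (apply 1% monthly interest)): balance=$1010.00 total_interest=$10.00
After 2 (month_end (apply 1% monthly interest)): balance=$1020.10 total_interest=$20.10
After 3 (month_end (apply 1% monthly interest)): balance=$1030.30 total_interest=$30.30
After 4 (month_end (apply 1% monthly interest)): balance=$1040.60 total_interest=$40.60
After 5 (deposit($100)): balance=$1140.60 total_interest=$40.60
After 6 (withdraw($50)): balance=$1090.60 total_interest=$40.60
After 7 (month_end (apply 1% monthly interest)): balance=$1101.50 total_interest=$51.50
After 8 (deposit($100)): balance=$1201.50 total_interest=$51.50
After 9 (withdraw($100)): balance=$1101.50 total_interest=$51.50
After 10 (month_end (apply 1% monthly interest)): balance=$1112.51 total_interest=$62.51
After 11 (deposit($100)): balance=$1212.51 total_interest=$62.51
After 12 (month_end (apply 1% monthly interest)): balance=$1224.63 total_interest=$74.63

Answer: 1224.63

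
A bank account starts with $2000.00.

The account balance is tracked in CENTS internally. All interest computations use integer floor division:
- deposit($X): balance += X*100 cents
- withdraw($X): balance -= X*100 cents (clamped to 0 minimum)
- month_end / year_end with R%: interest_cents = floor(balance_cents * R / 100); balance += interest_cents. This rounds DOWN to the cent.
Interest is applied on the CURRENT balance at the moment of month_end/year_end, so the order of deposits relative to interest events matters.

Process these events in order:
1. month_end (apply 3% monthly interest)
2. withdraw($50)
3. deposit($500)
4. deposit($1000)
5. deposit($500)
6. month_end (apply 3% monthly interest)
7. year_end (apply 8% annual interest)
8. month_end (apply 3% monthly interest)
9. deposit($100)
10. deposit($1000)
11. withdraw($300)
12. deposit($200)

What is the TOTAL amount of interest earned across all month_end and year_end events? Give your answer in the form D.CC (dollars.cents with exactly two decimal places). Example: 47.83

Answer: 644.54

Derivation:
After 1 (month_end (apply 3% monthly interest)): balance=$2060.00 total_interest=$60.00
After 2 (withdraw($50)): balance=$2010.00 total_interest=$60.00
After 3 (deposit($500)): balance=$2510.00 total_interest=$60.00
After 4 (deposit($1000)): balance=$3510.00 total_interest=$60.00
After 5 (deposit($500)): balance=$4010.00 total_interest=$60.00
After 6 (month_end (apply 3% monthly interest)): balance=$4130.30 total_interest=$180.30
After 7 (year_end (apply 8% annual interest)): balance=$4460.72 total_interest=$510.72
After 8 (month_end (apply 3% monthly interest)): balance=$4594.54 total_interest=$644.54
After 9 (deposit($100)): balance=$4694.54 total_interest=$644.54
After 10 (deposit($1000)): balance=$5694.54 total_interest=$644.54
After 11 (withdraw($300)): balance=$5394.54 total_interest=$644.54
After 12 (deposit($200)): balance=$5594.54 total_interest=$644.54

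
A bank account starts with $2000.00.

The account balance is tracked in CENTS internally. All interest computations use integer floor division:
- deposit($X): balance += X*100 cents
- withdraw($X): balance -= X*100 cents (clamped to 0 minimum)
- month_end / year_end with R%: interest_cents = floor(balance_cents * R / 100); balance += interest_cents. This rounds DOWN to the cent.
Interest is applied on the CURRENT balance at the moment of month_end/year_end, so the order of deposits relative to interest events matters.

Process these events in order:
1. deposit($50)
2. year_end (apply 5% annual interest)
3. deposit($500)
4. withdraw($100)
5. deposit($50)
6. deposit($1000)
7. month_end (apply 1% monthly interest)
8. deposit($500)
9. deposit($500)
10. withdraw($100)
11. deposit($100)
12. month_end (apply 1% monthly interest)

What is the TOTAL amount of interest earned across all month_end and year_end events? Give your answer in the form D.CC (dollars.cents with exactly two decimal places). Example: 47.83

Answer: 184.90

Derivation:
After 1 (deposit($50)): balance=$2050.00 total_interest=$0.00
After 2 (year_end (apply 5% annual interest)): balance=$2152.50 total_interest=$102.50
After 3 (deposit($500)): balance=$2652.50 total_interest=$102.50
After 4 (withdraw($100)): balance=$2552.50 total_interest=$102.50
After 5 (deposit($50)): balance=$2602.50 total_interest=$102.50
After 6 (deposit($1000)): balance=$3602.50 total_interest=$102.50
After 7 (month_end (apply 1% monthly interest)): balance=$3638.52 total_interest=$138.52
After 8 (deposit($500)): balance=$4138.52 total_interest=$138.52
After 9 (deposit($500)): balance=$4638.52 total_interest=$138.52
After 10 (withdraw($100)): balance=$4538.52 total_interest=$138.52
After 11 (deposit($100)): balance=$4638.52 total_interest=$138.52
After 12 (month_end (apply 1% monthly interest)): balance=$4684.90 total_interest=$184.90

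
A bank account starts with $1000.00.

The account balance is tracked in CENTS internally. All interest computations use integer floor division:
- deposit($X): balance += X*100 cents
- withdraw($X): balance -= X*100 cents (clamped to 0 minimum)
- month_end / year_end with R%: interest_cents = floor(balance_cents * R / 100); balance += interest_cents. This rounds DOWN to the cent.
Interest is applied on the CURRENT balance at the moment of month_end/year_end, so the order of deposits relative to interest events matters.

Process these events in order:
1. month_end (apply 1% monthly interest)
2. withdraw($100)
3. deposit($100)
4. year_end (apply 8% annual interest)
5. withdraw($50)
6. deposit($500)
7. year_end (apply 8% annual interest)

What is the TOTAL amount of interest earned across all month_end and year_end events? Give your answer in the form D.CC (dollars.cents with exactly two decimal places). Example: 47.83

After 1 (month_end (apply 1% monthly interest)): balance=$1010.00 total_interest=$10.00
After 2 (withdraw($100)): balance=$910.00 total_interest=$10.00
After 3 (deposit($100)): balance=$1010.00 total_interest=$10.00
After 4 (year_end (apply 8% annual interest)): balance=$1090.80 total_interest=$90.80
After 5 (withdraw($50)): balance=$1040.80 total_interest=$90.80
After 6 (deposit($500)): balance=$1540.80 total_interest=$90.80
After 7 (year_end (apply 8% annual interest)): balance=$1664.06 total_interest=$214.06

Answer: 214.06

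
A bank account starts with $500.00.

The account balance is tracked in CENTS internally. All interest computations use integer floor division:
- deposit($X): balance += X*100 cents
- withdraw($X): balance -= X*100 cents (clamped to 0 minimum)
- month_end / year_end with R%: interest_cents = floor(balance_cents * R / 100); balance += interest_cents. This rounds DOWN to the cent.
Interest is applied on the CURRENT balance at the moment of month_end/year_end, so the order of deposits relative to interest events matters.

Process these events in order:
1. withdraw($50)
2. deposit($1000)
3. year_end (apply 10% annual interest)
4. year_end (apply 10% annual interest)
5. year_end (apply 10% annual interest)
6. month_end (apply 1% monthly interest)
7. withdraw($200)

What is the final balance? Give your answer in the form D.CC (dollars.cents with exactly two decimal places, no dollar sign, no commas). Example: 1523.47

After 1 (withdraw($50)): balance=$450.00 total_interest=$0.00
After 2 (deposit($1000)): balance=$1450.00 total_interest=$0.00
After 3 (year_end (apply 10% annual interest)): balance=$1595.00 total_interest=$145.00
After 4 (year_end (apply 10% annual interest)): balance=$1754.50 total_interest=$304.50
After 5 (year_end (apply 10% annual interest)): balance=$1929.95 total_interest=$479.95
After 6 (month_end (apply 1% monthly interest)): balance=$1949.24 total_interest=$499.24
After 7 (withdraw($200)): balance=$1749.24 total_interest=$499.24

Answer: 1749.24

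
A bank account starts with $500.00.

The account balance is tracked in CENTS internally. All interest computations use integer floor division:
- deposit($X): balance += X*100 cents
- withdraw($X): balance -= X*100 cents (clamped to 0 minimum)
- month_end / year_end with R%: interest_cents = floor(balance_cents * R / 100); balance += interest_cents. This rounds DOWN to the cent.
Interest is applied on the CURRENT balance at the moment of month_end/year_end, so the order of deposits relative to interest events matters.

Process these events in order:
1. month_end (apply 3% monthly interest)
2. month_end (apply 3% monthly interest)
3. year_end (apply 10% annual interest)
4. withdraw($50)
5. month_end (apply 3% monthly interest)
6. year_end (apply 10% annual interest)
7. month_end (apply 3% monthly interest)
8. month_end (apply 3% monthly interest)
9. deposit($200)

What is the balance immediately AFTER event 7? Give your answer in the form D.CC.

After 1 (month_end (apply 3% monthly interest)): balance=$515.00 total_interest=$15.00
After 2 (month_end (apply 3% monthly interest)): balance=$530.45 total_interest=$30.45
After 3 (year_end (apply 10% annual interest)): balance=$583.49 total_interest=$83.49
After 4 (withdraw($50)): balance=$533.49 total_interest=$83.49
After 5 (month_end (apply 3% monthly interest)): balance=$549.49 total_interest=$99.49
After 6 (year_end (apply 10% annual interest)): balance=$604.43 total_interest=$154.43
After 7 (month_end (apply 3% monthly interest)): balance=$622.56 total_interest=$172.56

Answer: 622.56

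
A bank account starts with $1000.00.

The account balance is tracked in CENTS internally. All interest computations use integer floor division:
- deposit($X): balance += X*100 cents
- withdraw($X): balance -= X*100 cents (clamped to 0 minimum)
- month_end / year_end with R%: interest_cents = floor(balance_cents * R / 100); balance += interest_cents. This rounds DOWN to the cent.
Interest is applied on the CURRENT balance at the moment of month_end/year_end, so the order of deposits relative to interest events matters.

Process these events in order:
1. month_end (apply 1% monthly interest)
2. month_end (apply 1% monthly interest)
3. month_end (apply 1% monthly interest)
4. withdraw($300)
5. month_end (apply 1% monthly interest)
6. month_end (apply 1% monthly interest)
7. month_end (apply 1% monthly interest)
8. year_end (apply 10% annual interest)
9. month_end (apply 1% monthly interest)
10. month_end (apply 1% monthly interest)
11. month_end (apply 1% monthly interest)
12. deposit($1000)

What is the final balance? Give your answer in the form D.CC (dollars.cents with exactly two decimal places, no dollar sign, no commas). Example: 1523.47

Answer: 1852.71

Derivation:
After 1 (month_end (apply 1% monthly interest)): balance=$1010.00 total_interest=$10.00
After 2 (month_end (apply 1% monthly interest)): balance=$1020.10 total_interest=$20.10
After 3 (month_end (apply 1% monthly interest)): balance=$1030.30 total_interest=$30.30
After 4 (withdraw($300)): balance=$730.30 total_interest=$30.30
After 5 (month_end (apply 1% monthly interest)): balance=$737.60 total_interest=$37.60
After 6 (month_end (apply 1% monthly interest)): balance=$744.97 total_interest=$44.97
After 7 (month_end (apply 1% monthly interest)): balance=$752.41 total_interest=$52.41
After 8 (year_end (apply 10% annual interest)): balance=$827.65 total_interest=$127.65
After 9 (month_end (apply 1% monthly interest)): balance=$835.92 total_interest=$135.92
After 10 (month_end (apply 1% monthly interest)): balance=$844.27 total_interest=$144.27
After 11 (month_end (apply 1% monthly interest)): balance=$852.71 total_interest=$152.71
After 12 (deposit($1000)): balance=$1852.71 total_interest=$152.71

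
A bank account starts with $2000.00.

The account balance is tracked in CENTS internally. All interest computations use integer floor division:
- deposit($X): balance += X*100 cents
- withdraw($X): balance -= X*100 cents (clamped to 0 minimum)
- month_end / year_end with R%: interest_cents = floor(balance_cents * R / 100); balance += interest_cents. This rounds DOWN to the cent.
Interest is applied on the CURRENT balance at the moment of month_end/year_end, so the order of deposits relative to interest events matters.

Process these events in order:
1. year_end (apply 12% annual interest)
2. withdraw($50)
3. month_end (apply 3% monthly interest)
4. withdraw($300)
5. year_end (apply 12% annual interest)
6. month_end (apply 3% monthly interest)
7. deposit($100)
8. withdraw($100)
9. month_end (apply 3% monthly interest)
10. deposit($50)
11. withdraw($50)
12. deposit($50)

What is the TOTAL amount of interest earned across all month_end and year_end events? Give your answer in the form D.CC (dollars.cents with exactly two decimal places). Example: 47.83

Answer: 673.77

Derivation:
After 1 (year_end (apply 12% annual interest)): balance=$2240.00 total_interest=$240.00
After 2 (withdraw($50)): balance=$2190.00 total_interest=$240.00
After 3 (month_end (apply 3% monthly interest)): balance=$2255.70 total_interest=$305.70
After 4 (withdraw($300)): balance=$1955.70 total_interest=$305.70
After 5 (year_end (apply 12% annual interest)): balance=$2190.38 total_interest=$540.38
After 6 (month_end (apply 3% monthly interest)): balance=$2256.09 total_interest=$606.09
After 7 (deposit($100)): balance=$2356.09 total_interest=$606.09
After 8 (withdraw($100)): balance=$2256.09 total_interest=$606.09
After 9 (month_end (apply 3% monthly interest)): balance=$2323.77 total_interest=$673.77
After 10 (deposit($50)): balance=$2373.77 total_interest=$673.77
After 11 (withdraw($50)): balance=$2323.77 total_interest=$673.77
After 12 (deposit($50)): balance=$2373.77 total_interest=$673.77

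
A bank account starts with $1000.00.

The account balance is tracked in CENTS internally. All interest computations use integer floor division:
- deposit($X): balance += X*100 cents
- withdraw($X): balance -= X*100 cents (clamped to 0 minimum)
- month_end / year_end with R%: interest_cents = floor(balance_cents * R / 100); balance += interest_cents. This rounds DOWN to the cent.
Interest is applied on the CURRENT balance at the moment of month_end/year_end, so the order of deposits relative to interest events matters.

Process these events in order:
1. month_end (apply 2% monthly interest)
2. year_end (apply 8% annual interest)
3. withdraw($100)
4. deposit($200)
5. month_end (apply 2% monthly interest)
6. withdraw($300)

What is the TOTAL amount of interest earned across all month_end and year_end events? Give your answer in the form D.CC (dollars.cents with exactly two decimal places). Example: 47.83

Answer: 125.63

Derivation:
After 1 (month_end (apply 2% monthly interest)): balance=$1020.00 total_interest=$20.00
After 2 (year_end (apply 8% annual interest)): balance=$1101.60 total_interest=$101.60
After 3 (withdraw($100)): balance=$1001.60 total_interest=$101.60
After 4 (deposit($200)): balance=$1201.60 total_interest=$101.60
After 5 (month_end (apply 2% monthly interest)): balance=$1225.63 total_interest=$125.63
After 6 (withdraw($300)): balance=$925.63 total_interest=$125.63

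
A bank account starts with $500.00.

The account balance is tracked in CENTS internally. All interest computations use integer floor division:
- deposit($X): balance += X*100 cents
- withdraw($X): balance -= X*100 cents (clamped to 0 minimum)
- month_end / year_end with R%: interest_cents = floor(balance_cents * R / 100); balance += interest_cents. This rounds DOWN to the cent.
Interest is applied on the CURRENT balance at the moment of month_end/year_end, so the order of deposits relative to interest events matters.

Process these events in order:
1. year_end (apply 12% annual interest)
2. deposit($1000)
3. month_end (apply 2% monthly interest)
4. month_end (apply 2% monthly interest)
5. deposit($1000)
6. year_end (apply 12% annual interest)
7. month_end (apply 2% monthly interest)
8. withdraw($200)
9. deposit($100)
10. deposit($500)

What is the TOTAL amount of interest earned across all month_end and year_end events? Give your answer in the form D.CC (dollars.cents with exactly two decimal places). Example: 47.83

Answer: 496.53

Derivation:
After 1 (year_end (apply 12% annual interest)): balance=$560.00 total_interest=$60.00
After 2 (deposit($1000)): balance=$1560.00 total_interest=$60.00
After 3 (month_end (apply 2% monthly interest)): balance=$1591.20 total_interest=$91.20
After 4 (month_end (apply 2% monthly interest)): balance=$1623.02 total_interest=$123.02
After 5 (deposit($1000)): balance=$2623.02 total_interest=$123.02
After 6 (year_end (apply 12% annual interest)): balance=$2937.78 total_interest=$437.78
After 7 (month_end (apply 2% monthly interest)): balance=$2996.53 total_interest=$496.53
After 8 (withdraw($200)): balance=$2796.53 total_interest=$496.53
After 9 (deposit($100)): balance=$2896.53 total_interest=$496.53
After 10 (deposit($500)): balance=$3396.53 total_interest=$496.53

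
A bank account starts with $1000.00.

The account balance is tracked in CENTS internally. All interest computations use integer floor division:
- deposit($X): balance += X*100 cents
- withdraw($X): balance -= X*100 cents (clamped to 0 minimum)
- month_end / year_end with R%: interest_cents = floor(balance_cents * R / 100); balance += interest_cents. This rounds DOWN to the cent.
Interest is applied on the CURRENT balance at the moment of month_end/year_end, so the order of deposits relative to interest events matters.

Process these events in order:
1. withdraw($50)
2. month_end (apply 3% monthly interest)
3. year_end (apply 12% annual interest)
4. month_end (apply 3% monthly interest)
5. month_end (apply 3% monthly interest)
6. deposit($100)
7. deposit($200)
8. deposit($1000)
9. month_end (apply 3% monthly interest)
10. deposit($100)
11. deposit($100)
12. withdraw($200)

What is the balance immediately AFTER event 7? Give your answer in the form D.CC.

After 1 (withdraw($50)): balance=$950.00 total_interest=$0.00
After 2 (month_end (apply 3% monthly interest)): balance=$978.50 total_interest=$28.50
After 3 (year_end (apply 12% annual interest)): balance=$1095.92 total_interest=$145.92
After 4 (month_end (apply 3% monthly interest)): balance=$1128.79 total_interest=$178.79
After 5 (month_end (apply 3% monthly interest)): balance=$1162.65 total_interest=$212.65
After 6 (deposit($100)): balance=$1262.65 total_interest=$212.65
After 7 (deposit($200)): balance=$1462.65 total_interest=$212.65

Answer: 1462.65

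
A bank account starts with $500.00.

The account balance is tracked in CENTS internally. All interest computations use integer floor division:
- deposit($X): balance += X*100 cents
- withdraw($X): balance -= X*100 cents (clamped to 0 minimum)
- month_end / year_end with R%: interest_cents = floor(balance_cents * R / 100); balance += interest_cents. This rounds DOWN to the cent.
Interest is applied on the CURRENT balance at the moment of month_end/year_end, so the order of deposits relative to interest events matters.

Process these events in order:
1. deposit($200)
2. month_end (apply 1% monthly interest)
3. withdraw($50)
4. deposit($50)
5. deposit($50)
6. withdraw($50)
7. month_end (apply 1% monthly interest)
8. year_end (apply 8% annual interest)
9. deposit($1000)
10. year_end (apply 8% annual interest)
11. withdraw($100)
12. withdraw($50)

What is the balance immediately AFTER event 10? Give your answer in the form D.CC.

After 1 (deposit($200)): balance=$700.00 total_interest=$0.00
After 2 (month_end (apply 1% monthly interest)): balance=$707.00 total_interest=$7.00
After 3 (withdraw($50)): balance=$657.00 total_interest=$7.00
After 4 (deposit($50)): balance=$707.00 total_interest=$7.00
After 5 (deposit($50)): balance=$757.00 total_interest=$7.00
After 6 (withdraw($50)): balance=$707.00 total_interest=$7.00
After 7 (month_end (apply 1% monthly interest)): balance=$714.07 total_interest=$14.07
After 8 (year_end (apply 8% annual interest)): balance=$771.19 total_interest=$71.19
After 9 (deposit($1000)): balance=$1771.19 total_interest=$71.19
After 10 (year_end (apply 8% annual interest)): balance=$1912.88 total_interest=$212.88

Answer: 1912.88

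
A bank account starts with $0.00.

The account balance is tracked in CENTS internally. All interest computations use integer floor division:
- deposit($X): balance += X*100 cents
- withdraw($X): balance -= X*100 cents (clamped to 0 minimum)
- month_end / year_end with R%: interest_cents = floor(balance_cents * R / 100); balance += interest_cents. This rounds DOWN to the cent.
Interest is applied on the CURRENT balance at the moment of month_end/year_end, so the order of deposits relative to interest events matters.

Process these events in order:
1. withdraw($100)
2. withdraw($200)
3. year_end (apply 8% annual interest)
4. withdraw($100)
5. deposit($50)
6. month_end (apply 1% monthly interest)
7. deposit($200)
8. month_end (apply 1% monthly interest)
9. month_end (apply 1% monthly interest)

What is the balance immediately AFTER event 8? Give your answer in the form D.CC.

After 1 (withdraw($100)): balance=$0.00 total_interest=$0.00
After 2 (withdraw($200)): balance=$0.00 total_interest=$0.00
After 3 (year_end (apply 8% annual interest)): balance=$0.00 total_interest=$0.00
After 4 (withdraw($100)): balance=$0.00 total_interest=$0.00
After 5 (deposit($50)): balance=$50.00 total_interest=$0.00
After 6 (month_end (apply 1% monthly interest)): balance=$50.50 total_interest=$0.50
After 7 (deposit($200)): balance=$250.50 total_interest=$0.50
After 8 (month_end (apply 1% monthly interest)): balance=$253.00 total_interest=$3.00

Answer: 253.00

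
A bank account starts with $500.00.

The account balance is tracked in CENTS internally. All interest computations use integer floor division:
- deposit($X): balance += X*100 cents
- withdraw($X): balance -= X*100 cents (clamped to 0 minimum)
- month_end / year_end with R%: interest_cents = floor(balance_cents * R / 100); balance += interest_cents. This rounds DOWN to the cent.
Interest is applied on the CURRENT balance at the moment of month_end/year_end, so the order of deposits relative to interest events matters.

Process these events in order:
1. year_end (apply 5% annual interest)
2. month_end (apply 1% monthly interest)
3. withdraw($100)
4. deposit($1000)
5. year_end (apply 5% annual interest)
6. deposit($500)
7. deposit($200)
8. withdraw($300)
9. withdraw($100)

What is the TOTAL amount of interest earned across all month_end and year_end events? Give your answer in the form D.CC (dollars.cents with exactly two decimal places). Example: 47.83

Answer: 101.76

Derivation:
After 1 (year_end (apply 5% annual interest)): balance=$525.00 total_interest=$25.00
After 2 (month_end (apply 1% monthly interest)): balance=$530.25 total_interest=$30.25
After 3 (withdraw($100)): balance=$430.25 total_interest=$30.25
After 4 (deposit($1000)): balance=$1430.25 total_interest=$30.25
After 5 (year_end (apply 5% annual interest)): balance=$1501.76 total_interest=$101.76
After 6 (deposit($500)): balance=$2001.76 total_interest=$101.76
After 7 (deposit($200)): balance=$2201.76 total_interest=$101.76
After 8 (withdraw($300)): balance=$1901.76 total_interest=$101.76
After 9 (withdraw($100)): balance=$1801.76 total_interest=$101.76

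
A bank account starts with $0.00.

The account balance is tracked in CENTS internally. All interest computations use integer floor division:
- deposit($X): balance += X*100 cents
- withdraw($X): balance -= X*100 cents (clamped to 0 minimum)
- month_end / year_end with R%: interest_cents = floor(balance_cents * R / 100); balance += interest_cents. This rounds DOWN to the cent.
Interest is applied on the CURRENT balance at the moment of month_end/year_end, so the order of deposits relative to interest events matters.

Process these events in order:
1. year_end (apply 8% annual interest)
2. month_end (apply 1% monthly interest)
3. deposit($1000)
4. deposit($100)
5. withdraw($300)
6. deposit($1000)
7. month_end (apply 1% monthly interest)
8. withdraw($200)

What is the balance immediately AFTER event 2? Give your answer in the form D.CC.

Answer: 0.00

Derivation:
After 1 (year_end (apply 8% annual interest)): balance=$0.00 total_interest=$0.00
After 2 (month_end (apply 1% monthly interest)): balance=$0.00 total_interest=$0.00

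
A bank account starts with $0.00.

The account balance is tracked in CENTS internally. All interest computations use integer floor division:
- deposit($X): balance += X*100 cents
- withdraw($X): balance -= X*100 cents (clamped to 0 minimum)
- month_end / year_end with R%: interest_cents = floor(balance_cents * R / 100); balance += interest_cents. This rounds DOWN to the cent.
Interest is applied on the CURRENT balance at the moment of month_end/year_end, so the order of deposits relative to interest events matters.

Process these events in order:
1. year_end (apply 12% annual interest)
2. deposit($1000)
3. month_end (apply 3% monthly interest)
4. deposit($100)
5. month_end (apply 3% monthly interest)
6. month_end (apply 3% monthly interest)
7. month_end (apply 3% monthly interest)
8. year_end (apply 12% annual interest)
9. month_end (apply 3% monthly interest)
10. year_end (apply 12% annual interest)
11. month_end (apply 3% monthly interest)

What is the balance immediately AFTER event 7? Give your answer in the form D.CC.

After 1 (year_end (apply 12% annual interest)): balance=$0.00 total_interest=$0.00
After 2 (deposit($1000)): balance=$1000.00 total_interest=$0.00
After 3 (month_end (apply 3% monthly interest)): balance=$1030.00 total_interest=$30.00
After 4 (deposit($100)): balance=$1130.00 total_interest=$30.00
After 5 (month_end (apply 3% monthly interest)): balance=$1163.90 total_interest=$63.90
After 6 (month_end (apply 3% monthly interest)): balance=$1198.81 total_interest=$98.81
After 7 (month_end (apply 3% monthly interest)): balance=$1234.77 total_interest=$134.77

Answer: 1234.77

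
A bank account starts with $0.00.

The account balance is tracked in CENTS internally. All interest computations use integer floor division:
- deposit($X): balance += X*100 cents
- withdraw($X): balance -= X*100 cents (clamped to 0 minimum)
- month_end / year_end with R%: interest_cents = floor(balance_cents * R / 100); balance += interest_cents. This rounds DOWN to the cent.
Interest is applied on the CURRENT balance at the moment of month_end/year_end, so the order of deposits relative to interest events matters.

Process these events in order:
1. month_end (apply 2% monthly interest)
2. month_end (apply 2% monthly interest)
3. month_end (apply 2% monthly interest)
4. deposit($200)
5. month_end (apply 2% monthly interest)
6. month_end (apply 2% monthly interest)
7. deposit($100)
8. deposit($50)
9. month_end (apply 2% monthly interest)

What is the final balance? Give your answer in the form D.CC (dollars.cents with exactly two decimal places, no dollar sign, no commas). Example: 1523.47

Answer: 365.24

Derivation:
After 1 (month_end (apply 2% monthly interest)): balance=$0.00 total_interest=$0.00
After 2 (month_end (apply 2% monthly interest)): balance=$0.00 total_interest=$0.00
After 3 (month_end (apply 2% monthly interest)): balance=$0.00 total_interest=$0.00
After 4 (deposit($200)): balance=$200.00 total_interest=$0.00
After 5 (month_end (apply 2% monthly interest)): balance=$204.00 total_interest=$4.00
After 6 (month_end (apply 2% monthly interest)): balance=$208.08 total_interest=$8.08
After 7 (deposit($100)): balance=$308.08 total_interest=$8.08
After 8 (deposit($50)): balance=$358.08 total_interest=$8.08
After 9 (month_end (apply 2% monthly interest)): balance=$365.24 total_interest=$15.24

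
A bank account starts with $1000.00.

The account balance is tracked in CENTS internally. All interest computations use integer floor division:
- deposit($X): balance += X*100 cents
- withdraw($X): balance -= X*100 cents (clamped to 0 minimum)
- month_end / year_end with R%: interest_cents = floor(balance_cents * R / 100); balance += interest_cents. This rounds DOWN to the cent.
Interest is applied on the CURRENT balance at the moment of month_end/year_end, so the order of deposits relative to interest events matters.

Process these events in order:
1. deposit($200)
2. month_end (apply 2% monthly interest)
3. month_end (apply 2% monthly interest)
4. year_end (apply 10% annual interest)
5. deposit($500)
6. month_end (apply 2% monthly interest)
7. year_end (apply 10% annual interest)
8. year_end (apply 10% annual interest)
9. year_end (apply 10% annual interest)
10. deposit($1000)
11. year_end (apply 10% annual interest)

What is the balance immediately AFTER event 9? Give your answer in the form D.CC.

After 1 (deposit($200)): balance=$1200.00 total_interest=$0.00
After 2 (month_end (apply 2% monthly interest)): balance=$1224.00 total_interest=$24.00
After 3 (month_end (apply 2% monthly interest)): balance=$1248.48 total_interest=$48.48
After 4 (year_end (apply 10% annual interest)): balance=$1373.32 total_interest=$173.32
After 5 (deposit($500)): balance=$1873.32 total_interest=$173.32
After 6 (month_end (apply 2% monthly interest)): balance=$1910.78 total_interest=$210.78
After 7 (year_end (apply 10% annual interest)): balance=$2101.85 total_interest=$401.85
After 8 (year_end (apply 10% annual interest)): balance=$2312.03 total_interest=$612.03
After 9 (year_end (apply 10% annual interest)): balance=$2543.23 total_interest=$843.23

Answer: 2543.23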